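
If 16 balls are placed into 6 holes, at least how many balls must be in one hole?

By the pigeonhole principle: ceiling(16/6).

Final answer: 3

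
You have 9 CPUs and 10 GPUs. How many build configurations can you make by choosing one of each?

By the multiplication principle: 9 x 10.

Final answer: 90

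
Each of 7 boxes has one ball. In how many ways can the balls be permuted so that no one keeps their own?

Derangements satisfy D(n) = (n-1)(D(n-1) + D(n-2)), starting from D(0)=1, D(1)=0.
D(2) = 1 x (0 + 1) = 1
D(3) = 2 x (1 + 0) = 2
D(4) = 3 x (2 + 1) = 9
D(5) = 4 x (9 + 2) = 44
D(6) = 5 x (44 + 9) = 265
D(7) = 6 x (D(6) + D(5)) = 6 x (265 + 44)

Final answer: D(7) = 1854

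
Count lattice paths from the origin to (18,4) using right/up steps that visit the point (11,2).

Paths (0,0)->(11,2): C(13,2) = 78.
Paths (11,2)->(18,4): C(9,2) = 36.
By multiplication principle: 78 x 36.

Final answer: 2808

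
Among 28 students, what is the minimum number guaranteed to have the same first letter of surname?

There are 26 possible values for first letter of surname. With 28 students and 26 categories, by pigeonhole: ceiling(28/26).

Final answer: 2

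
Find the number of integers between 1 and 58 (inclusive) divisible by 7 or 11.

Multiples of 7: 8. Multiples of 11: 5. Of both (lcm=77): 0.
By inclusion-exclusion: 8 + 5 - 0.

Final answer: 13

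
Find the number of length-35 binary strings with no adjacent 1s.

A valid string ends in 0 (append to any length-(n-1) valid string) or in 01 (append to any length-(n-2) valid string), so a(n) = a(n-1) + a(n-2) with a(1)=2, a(2)=3.
Building up term by term: a(1)=2, a(2)=3, a(3)=5, a(4)=8, a(5)=13, a(6)=21, a(7)=34, a(8)=55, a(9)=89, a(10)=144, a(11)=233, a(12)=377, a(13)=610, a(14)=987, a(15)=1597, a(16)=2584, a(17)=4181, a(18)=6765, a(19)=10946, a(20)=17711, a(21)=28657, a(22)=46368, a(23)=75025, a(24)=121393, a(25)=196418, a(26)=317811, a(27)=514229, a(28)=832040, a(29)=1346269, a(30)=2178309, a(31)=3524578, a(32)=5702887, a(33)=9227465, a(34)=14930352, a(35)=24157817.

Final answer: 24157817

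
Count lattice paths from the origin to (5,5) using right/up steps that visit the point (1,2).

Paths (0,0)->(1,2): C(3,2) = 3.
Paths (1,2)->(5,5): C(7,3) = 35.
By multiplication principle: 3 x 35.

Final answer: 105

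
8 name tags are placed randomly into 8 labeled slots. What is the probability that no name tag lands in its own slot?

D(n) = (n-1)(D(n-1) + D(n-2)), D(0)=1, D(1)=0.
Building up: D(2)=1, D(3)=2, D(4)=9, D(5)=44, D(6)=265, D(7)=1854, D(8)=14833.
Total arrangements: 8! = 40320.
Probability = D(8)/8! = 2119/5760.

Final answer: D(8)/8! = 14833/40320 = 0.367882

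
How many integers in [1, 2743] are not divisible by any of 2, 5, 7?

|div by 2|=1371, |div by 5|=548, |div by 7|=391.
|div by 2&5|=274, |div by 2&7|=195, |div by 5&7|=78, |div by all|=39.
By inclusion-exclusion, divisible by at least one: 1371+548+391-274-195-78+39 = 1802.
Not divisible by any: 2743 - 1802.

Final answer: 941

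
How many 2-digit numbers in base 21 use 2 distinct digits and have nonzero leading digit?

The leading digit has 20 choices (anything but zero); the next has 20 (anything but the first), then 19, and so on, one fewer each time.
Total: 20 x 20.

Final answer: 400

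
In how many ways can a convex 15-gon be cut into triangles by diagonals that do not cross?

This is a standard Catalan-number count: the answer is C_n. Here n = 15 - 2 = 13.
C_n = C(2n,n)/(n+1), so C_{13} = C(26,13)/14 = 10400600/14.

Final answer: C_{13} = 742900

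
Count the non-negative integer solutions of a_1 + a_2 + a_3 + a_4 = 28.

Stars and bars with 28 stars and 3 bars:
C(28+4-1, 4-1) = C(31,3).

Final answer: C(31,3) = 4495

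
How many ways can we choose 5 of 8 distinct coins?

C(8,5) = 8!/(5! x (8-5)!).

Final answer: C(8,5) = 56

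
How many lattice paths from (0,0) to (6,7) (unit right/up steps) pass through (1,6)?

Paths (0,0)->(1,6): C(7,6) = 7.
Paths (1,6)->(6,7): C(6,1) = 6.
By multiplication principle: 7 x 6.

Final answer: 42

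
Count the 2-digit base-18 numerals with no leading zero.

In base 18, the leading digit has 17 choices (1..17); each of the remaining 1 digits has 18 choices.
Total: 17 x 18^1.

Final answer: 306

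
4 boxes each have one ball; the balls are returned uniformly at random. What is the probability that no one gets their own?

Derangements satisfy D(n) = (n-1)(D(n-1) + D(n-2)), starting from D(0)=1, D(1)=0.
Building up: D(2)=1, D(3)=2, D(4)=9.
Total arrangements: 4! = 24.
Probability = D(4)/4! = 3/8.

Final answer: D(4)/4! = 9/24 = 0.375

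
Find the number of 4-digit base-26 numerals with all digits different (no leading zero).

The leading digit has 25 choices (anything but zero); the next has 25 (anything but the first), then 24, and so on, one fewer each time.
Total: 25 x 25 x 24 x 23.

Final answer: 345000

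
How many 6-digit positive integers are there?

First digit: 9 choices (1-9). Each of the remaining 5 digits: 10 choices.
Total: 9 x 10^5.

Final answer: 900000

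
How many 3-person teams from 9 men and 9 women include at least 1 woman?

Sum over valid woman counts:
C(9,1)C(9,2) = 324
C(9,2)C(9,1) = 324
C(9,3)C(9,0) = 84
Total: 324 + 324 + 84.

Final answer: 732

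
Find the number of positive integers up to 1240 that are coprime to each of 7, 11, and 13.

|div by 7|=177, |div by 11|=112, |div by 13|=95.
|div by 7&11|=16, |div by 7&13|=13, |div by 11&13|=8, |div by all|=1.
By inclusion-exclusion, divisible by at least one: 177+112+95-16-13-8+1 = 348.
Not divisible by any: 1240 - 348.

Final answer: 892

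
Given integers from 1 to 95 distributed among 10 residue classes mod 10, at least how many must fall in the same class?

By pigeonhole with 95 objects and 10 categories: ceiling(95/10).

Final answer: 10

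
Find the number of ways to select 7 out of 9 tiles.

C(9,7) = 9!/(7! x (9-7)!).

Final answer: C(9,7) = 36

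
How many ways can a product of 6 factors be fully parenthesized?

This is counted by the nth Catalan number C_n. Here n = 6 - 1 = 5.
C_n = C(2n,n) - C(2n,n+1), so C_{5} = C(10,5) - C(10,6) = 252 - 210.

Final answer: C_{5} = 42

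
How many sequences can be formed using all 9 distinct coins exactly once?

The number of ways to arrange 9 distinct objects is 9!.

Final answer: 9! = 362880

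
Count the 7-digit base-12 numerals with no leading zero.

These are the integers in [12^6, 12^7), so the count is 12^7 - 12^6 = 11 x 12^6.

Final answer: 32845824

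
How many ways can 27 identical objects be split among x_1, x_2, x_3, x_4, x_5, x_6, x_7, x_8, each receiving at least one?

Substitute x'_i = x_i - 1 (so x'_i >= 0). Then sum x'_i = 27 - 8 = 19.
Stars and bars: C(19+8-1, 8-1) = C(26,7).

Final answer: C(26,7) = 657800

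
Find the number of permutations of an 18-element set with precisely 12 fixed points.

Choose which 12 elements are fixed: C(18,12) = 18564.
Derange the remaining 6 using D(j) = (j-1)(D(j-1) + D(j-2)), D(0)=1, D(1)=0: D(2)=1, D(3)=2, D(4)=9, D(5)=44, D(6)=265.
Total: 18564 x 265.

Final answer: C(18,12) D(6) = 4919460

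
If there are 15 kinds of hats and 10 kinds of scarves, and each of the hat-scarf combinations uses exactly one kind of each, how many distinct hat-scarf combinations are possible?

By the multiplication principle: 15 x 10.

Final answer: 150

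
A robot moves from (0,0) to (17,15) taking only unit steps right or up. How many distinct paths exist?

Each path has 17 right steps and 15 up steps in some order (32 steps total).
Choose which 15 of the 32 steps are up: C(32,15).

Final answer: C(32,15) = 565722720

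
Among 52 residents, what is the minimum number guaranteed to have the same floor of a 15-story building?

There are 15 possible values for floor of a 15-story building. With 52 residents and 15 categories, by pigeonhole: ceiling(52/15).

Final answer: 4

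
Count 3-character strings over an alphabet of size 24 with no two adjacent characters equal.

First character: 24 choices. Each subsequent: 23 choices (must differ from the previous one).
Total: 24 x 23^2.

Final answer: 24 x 23^{2} = 12696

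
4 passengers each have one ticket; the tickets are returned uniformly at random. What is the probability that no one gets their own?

Derangements satisfy D(n) = (n-1)(D(n-1) + D(n-2)), starting from D(0)=1, D(1)=0.
Building up: D(2)=1, D(3)=2, D(4)=9.
Total arrangements: 4! = 24.
Probability = D(4)/4! = 3/8.

Final answer: D(4)/4! = 9/24 = 0.375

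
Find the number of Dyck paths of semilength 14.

Total monotonic paths to (14,14): C(28,14) = 40116600.
Reflecting each bad path at its first crossing gives a bijection with paths to (13,15): C(28,15) = 37442160.
Valid Dyck paths: 40116600 - 37442160.
(Check: C(28,14) - C(28,15) = C(28,14)/15, the Catalan number C_{14}.)

Final answer: C_{14} = 2674440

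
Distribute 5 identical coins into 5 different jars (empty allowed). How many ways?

Stars and bars: C(n+k-1, k-1) = C(9,4).

Final answer: C(9,4) = 126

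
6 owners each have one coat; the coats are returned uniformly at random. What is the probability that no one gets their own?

D(n) = (n-1)(D(n-1) + D(n-2)), D(0)=1, D(1)=0.
Building up: D(2)=1, D(3)=2, D(4)=9, D(5)=44, D(6)=265.
Total arrangements: 6! = 720.
Probability = D(6)/6! = 53/144.

Final answer: D(6)/6! = 265/720 = 0.368056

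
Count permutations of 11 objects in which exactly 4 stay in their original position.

Choose which 4 elements are fixed: C(11,4) = 330.
Derange the remaining 7 using D(j) = (j-1)(D(j-1) + D(j-2)), D(0)=1, D(1)=0: D(2)=1, D(3)=2, D(4)=9, D(5)=44, D(6)=265, D(7)=1854.
Total: 330 x 1854.

Final answer: C(11,4) D(7) = 611820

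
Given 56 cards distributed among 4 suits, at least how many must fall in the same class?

By pigeonhole with 56 objects and 4 categories: ceiling(56/4).

Final answer: 14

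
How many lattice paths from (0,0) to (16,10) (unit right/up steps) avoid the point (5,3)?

Total paths to (16,10): C(26,10) = 5311735.
Paths through (5,3): C(8,3) x C(18,7) = 1782144.
Avoiding (5,3): 5311735 - 1782144.

Final answer: 3529591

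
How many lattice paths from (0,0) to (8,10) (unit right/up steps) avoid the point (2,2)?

Total paths to (8,10): C(18,10) = 43758.
Paths through (2,2): C(4,2) x C(14,8) = 18018.
Avoiding (2,2): 43758 - 18018.

Final answer: 25740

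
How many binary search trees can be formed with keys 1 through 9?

The structures are counted by the Catalan number C_n. Here n = 9.
C_n = (2n)!/(n!(n+1)!), so C_{9} = 18!/(9! x 10!) = C(18,9)/10 = 48620/10.

Final answer: C_{9} = 4862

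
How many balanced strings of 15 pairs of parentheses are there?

The structures are counted by the Catalan number C_n. Here n = 15 (pairs).
C_n = C(2n,n)/(n+1), so C_{15} = C(30,15)/16 = 155117520/16.

Final answer: C_{15} = 9694845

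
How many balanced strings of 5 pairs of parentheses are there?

The structures are counted by the Catalan number C_n. Here n = 5 (pairs).
C_n = (2n)!/(n!(n+1)!), so C_{5} = 10!/(5! x 6!) = C(10,5)/6 = 252/6.

Final answer: C_{5} = 42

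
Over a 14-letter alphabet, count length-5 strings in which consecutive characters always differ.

First character: 14 choices. Each subsequent: 13 choices (must differ from the previous one).
Total: 14 x 13^4.

Final answer: 14 x 13^{4} = 399854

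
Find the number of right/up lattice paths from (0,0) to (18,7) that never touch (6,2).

Total paths to (18,7): C(25,7) = 480700.
Paths through (6,2): C(8,2) x C(17,5) = 173264.
Avoiding (6,2): 480700 - 173264.

Final answer: 307436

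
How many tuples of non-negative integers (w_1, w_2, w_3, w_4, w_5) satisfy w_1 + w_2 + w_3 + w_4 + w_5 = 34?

Stars and bars with 34 stars and 4 bars:
C(34+5-1, 5-1) = C(38,4).

Final answer: C(38,4) = 73815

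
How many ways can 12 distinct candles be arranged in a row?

The number of ways to arrange 12 distinct objects is 12!.

Final answer: 12! = 479001600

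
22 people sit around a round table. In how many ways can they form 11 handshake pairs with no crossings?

The structures are counted by the Catalan number C_n. Here n = 22/2 = 11.
Using C_0 = 1 and C_(k+1) = C_k x 2(2k+1)/(k+2), build up term by term: C_1=1, C_2=2, C_3=5, C_4=14, C_5=42, C_6=132, C_7=429, C_8=1430, C_9=4862, C_10=16796, C_11=58786.

Final answer: C_{11} = 58786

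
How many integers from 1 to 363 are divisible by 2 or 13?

Multiples of 2: 181. Multiples of 13: 27. Of both (lcm=26): 13.
By inclusion-exclusion: 181 + 27 - 13.

Final answer: 195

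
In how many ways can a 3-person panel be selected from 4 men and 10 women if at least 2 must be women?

Sum over valid woman counts:
C(10,2)C(4,1) = 180
C(10,3)C(4,0) = 120
Total: 180 + 120.

Final answer: 300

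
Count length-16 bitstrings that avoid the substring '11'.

Classify by the final bit: ...0 gives a(n-1) strings, ...01 gives a(n-2) strings. Thus a(n) = a(n-1) + a(n-2) with a(1)=2, a(2)=3.
Iterating the recurrence: a(1)=2, a(2)=3, a(3)=5, a(4)=8, a(5)=13, a(6)=21, a(7)=34, a(8)=55, a(9)=89, a(10)=144, a(11)=233, a(12)=377, a(13)=610, a(14)=987, a(15)=1597, a(16)=2584.

Final answer: 2584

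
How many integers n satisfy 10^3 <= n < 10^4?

First digit: 9 choices (1-9). Each of the remaining 3 digits: 10 choices.
Total: 9 x 10^3.

Final answer: 9000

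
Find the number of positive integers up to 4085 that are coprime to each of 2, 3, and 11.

|div by 2|=2042, |div by 3|=1361, |div by 11|=371.
|div by 2&3|=680, |div by 2&11|=185, |div by 3&11|=123, |div by all|=61.
By inclusion-exclusion, divisible by at least one: 2042+1361+371-680-185-123+61 = 2847.
Not divisible by any: 4085 - 2847.

Final answer: 1238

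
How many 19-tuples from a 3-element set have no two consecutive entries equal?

First character: 3 choices. Each subsequent: 2 choices (must differ from the previous one).
Total: 3 x 2^18.

Final answer: 3 x 2^{18} = 786432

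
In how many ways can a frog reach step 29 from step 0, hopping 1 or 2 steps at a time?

Let f(n) count the ways. The last step is size 1 or 2, so f(n) = f(n-1) + f(n-2) with f(1)=1, f(2)=2.
Building up term by term: f(1)=1, f(2)=2, f(3)=3, f(4)=5, f(5)=8, f(6)=13, f(7)=21, f(8)=34, f(9)=55, f(10)=89, f(11)=144, f(12)=233, f(13)=377, f(14)=610, f(15)=987, f(16)=1597, f(17)=2584, f(18)=4181, f(19)=6765, f(20)=10946, f(21)=17711, f(22)=28657, f(23)=46368, f(24)=75025, f(25)=121393, f(26)=196418, f(27)=317811, f(28)=514229, f(29)=832040.

Final answer: 832040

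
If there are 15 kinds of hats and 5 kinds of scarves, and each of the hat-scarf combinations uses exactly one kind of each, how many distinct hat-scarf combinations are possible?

By the multiplication principle: 15 x 5.

Final answer: 75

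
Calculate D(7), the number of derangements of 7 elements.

Derangements satisfy D(n) = (n-1)(D(n-1) + D(n-2)), starting from D(0)=1, D(1)=0.
D(2) = 1 x (0 + 1) = 1
D(3) = 2 x (1 + 0) = 2
D(4) = 3 x (2 + 1) = 9
D(5) = 4 x (9 + 2) = 44
D(6) = 5 x (44 + 9) = 265
D(7) = 6 x (D(6) + D(5)) = 6 x (265 + 44)

Final answer: D(7) = 1854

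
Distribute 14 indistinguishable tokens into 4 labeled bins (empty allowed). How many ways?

Stars and bars: C(n+k-1, k-1) = C(17,3).

Final answer: C(17,3) = 680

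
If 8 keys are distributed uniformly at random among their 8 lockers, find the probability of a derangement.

D(n) = (n-1)(D(n-1) + D(n-2)), D(0)=1, D(1)=0.
Building up: D(2)=1, D(3)=2, D(4)=9, D(5)=44, D(6)=265, D(7)=1854, D(8)=14833.
Total arrangements: 8! = 40320.
Probability = D(8)/8! = 2119/5760.

Final answer: D(8)/8! = 14833/40320 = 0.367882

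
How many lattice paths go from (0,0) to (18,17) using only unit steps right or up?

Each path has 18 right steps and 17 up steps in some order (35 steps total).
Choose which 17 of the 35 steps are up: C(35,17).

Final answer: C(35,17) = 4537567650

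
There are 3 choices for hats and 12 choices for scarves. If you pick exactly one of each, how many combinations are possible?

By the multiplication principle: 3 x 12.

Final answer: 36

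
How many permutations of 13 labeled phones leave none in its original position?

Use the recurrence D(n) = (n-1)(D(n-1) + D(n-2)) with D(0)=1, D(1)=0.
D(2) = 1 x (0 + 1) = 1
D(3) = 2 x (1 + 0) = 2
D(4) = 3 x (2 + 1) = 9
D(5) = 4 x (9 + 2) = 44
D(6) = 5 x (44 + 9) = 265
D(7) = 6 x (265 + 44) = 1854
D(8) = 7 x (1854 + 265) = 14833
D(9) = 8 x (14833 + 1854) = 133496
D(10) = 9 x (133496 + 14833) = 1334961
D(11) = 10 x (1334961 + 133496) = 14684570
D(12) = 11 x (14684570 + 1334961) = 176214841
D(13) = 12 x (D(12) + D(11)) = 12 x (176214841 + 14684570)

Final answer: D(13) = 2290792932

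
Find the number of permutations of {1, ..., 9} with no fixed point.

Use the recurrence D(n) = (n-1)(D(n-1) + D(n-2)) with D(0)=1, D(1)=0.
Building up: D(2)=1, D(3)=2, D(4)=9, D(5)=44, D(6)=265, D(7)=1854, D(8)=14833.
D(9) = 8 x (D(8) + D(7)) = 8 x (14833 + 1854).

Final answer: D(9) = 133496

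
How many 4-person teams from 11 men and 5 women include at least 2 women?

Sum over valid woman counts:
C(5,2)C(11,2) = 550
C(5,3)C(11,1) = 110
C(5,4)C(11,0) = 5
Total: 550 + 110 + 5.

Final answer: 665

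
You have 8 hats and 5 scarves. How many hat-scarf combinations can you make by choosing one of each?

By the multiplication principle: 8 x 5.

Final answer: 40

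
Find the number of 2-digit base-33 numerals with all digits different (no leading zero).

First digit: 32 (nonzero). Second: 32 (not first). Third: 31, etc.
Total: 32 x 32.

Final answer: 1024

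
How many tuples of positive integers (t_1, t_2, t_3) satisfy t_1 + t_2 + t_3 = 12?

Substitute t'_i = t_i - 1 (so t'_i >= 0). Then sum t'_i = 12 - 3 = 9.
Stars and bars: C(9+3-1, 3-1) = C(11,2).

Final answer: C(11,2) = 55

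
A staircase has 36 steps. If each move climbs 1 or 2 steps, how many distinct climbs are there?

Let f(n) count the ways. The last step is size 1 or 2, so f(n) = f(n-1) + f(n-2) with f(1)=1, f(2)=2.
Building up term by term: f(1)=1, f(2)=2, f(3)=3, f(4)=5, f(5)=8, f(6)=13, f(7)=21, f(8)=34, f(9)=55, f(10)=89, f(11)=144, f(12)=233, f(13)=377, f(14)=610, f(15)=987, f(16)=1597, f(17)=2584, f(18)=4181, f(19)=6765, f(20)=10946, f(21)=17711, f(22)=28657, f(23)=46368, f(24)=75025, f(25)=121393, f(26)=196418, f(27)=317811, f(28)=514229, f(29)=832040, f(30)=1346269, f(31)=2178309, f(32)=3524578, f(33)=5702887, f(34)=9227465, f(35)=14930352, f(36)=24157817.

Final answer: 24157817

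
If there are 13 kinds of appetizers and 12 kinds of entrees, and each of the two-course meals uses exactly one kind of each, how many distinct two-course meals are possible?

By the multiplication principle: 13 x 12.

Final answer: 156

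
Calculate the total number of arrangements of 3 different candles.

The number of ways to arrange 3 distinct objects is 3!.

Final answer: 3! = 6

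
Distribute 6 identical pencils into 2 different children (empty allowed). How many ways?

Stars and bars: C(n+k-1, k-1) = C(7,1).

Final answer: C(7,1) = 7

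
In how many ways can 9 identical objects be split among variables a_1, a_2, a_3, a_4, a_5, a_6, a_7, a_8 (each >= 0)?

Stars and bars with 9 stars and 7 bars:
C(9+8-1, 8-1) = C(16,7).

Final answer: C(16,7) = 11440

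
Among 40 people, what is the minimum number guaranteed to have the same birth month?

There are 12 possible values for birth month. With 40 people and 12 categories, by pigeonhole: ceiling(40/12).

Final answer: 4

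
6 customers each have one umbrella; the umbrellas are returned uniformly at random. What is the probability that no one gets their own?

Derangements satisfy D(n) = (n-1)(D(n-1) + D(n-2)), starting from D(0)=1, D(1)=0.
Building up: D(2)=1, D(3)=2, D(4)=9, D(5)=44, D(6)=265.
Total arrangements: 6! = 720.
Probability = D(6)/6! = 53/144.

Final answer: D(6)/6! = 265/720 = 0.368056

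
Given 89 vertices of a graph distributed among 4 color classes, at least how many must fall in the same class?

By pigeonhole with 89 objects and 4 categories: ceiling(89/4).

Final answer: 23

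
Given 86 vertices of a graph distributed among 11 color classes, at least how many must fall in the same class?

By pigeonhole with 86 objects and 11 categories: ceiling(86/11).

Final answer: 8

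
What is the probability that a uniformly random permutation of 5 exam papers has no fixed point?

Use the recurrence D(n) = (n-1)(D(n-1) + D(n-2)) with D(0)=1, D(1)=0.
Building up: D(2)=1, D(3)=2, D(4)=9, D(5)=44.
Total arrangements: 5! = 120.
Probability = D(5)/5! = 11/30.

Final answer: D(5)/5! = 44/120 = 0.366667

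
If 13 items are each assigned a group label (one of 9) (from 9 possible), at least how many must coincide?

There are 9 possible values for group label (one of 9). With 13 items and 9 categories, by pigeonhole: ceiling(13/9).

Final answer: 2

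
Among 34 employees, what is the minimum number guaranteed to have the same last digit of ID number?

There are 10 possible values for last digit of ID number. With 34 employees and 10 categories, by pigeonhole: ceiling(34/10).

Final answer: 4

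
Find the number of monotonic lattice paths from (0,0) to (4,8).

Each path has 4 right steps and 8 up steps in some order (12 steps total).
Choose which 8 of the 12 steps are up: C(12,8).

Final answer: C(12,8) = 495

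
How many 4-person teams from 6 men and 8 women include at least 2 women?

Sum over valid woman counts:
C(8,2)C(6,2) = 420
C(8,3)C(6,1) = 336
C(8,4)C(6,0) = 70
Total: 420 + 336 + 70.

Final answer: 826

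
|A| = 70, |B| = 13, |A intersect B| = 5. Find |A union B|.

|A union B| = |A| + |B| - |A intersect B| = 70 + 13 - 5.

Final answer: 78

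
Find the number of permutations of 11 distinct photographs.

The number of ways to arrange 11 distinct objects is 11!.

Final answer: 11! = 39916800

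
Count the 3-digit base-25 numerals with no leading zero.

These are the integers in [25^2, 25^3), so the count is 25^3 - 25^2 = 24 x 25^2.

Final answer: 15000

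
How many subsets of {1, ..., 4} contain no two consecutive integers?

Condition on whether n belongs to the subset: if not, any valid subset of {1, ..., n-1} works (a(n-1)); if so, n-1 is excluded and the rest is a valid subset of {1, ..., n-2} (a(n-2)). Hence a(n) = a(n-1) + a(n-2), a(1)=2, a(2)=3.
Computing successive values: a(1)=2, a(2)=3, a(3)=5, a(4)=8.

Final answer: 8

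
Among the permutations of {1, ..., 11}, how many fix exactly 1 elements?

Choose which 1 elements are fixed: C(11,1) = 11.
Derange the remaining 10 using D(j) = (j-1)(D(j-1) + D(j-2)), D(0)=1, D(1)=0: D(2)=1, D(3)=2, D(4)=9, D(5)=44, D(6)=265, D(7)=1854, D(8)=14833, D(9)=133496, D(10)=1334961.
Total: 11 x 1334961.

Final answer: C(11,1) D(10) = 14684571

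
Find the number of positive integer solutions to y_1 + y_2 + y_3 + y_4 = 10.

Substitute y'_i = y_i - 1 (so y'_i >= 0). Then sum y'_i = 10 - 4 = 6.
Stars and bars: C(6+4-1, 4-1) = C(9,3).

Final answer: C(9,3) = 84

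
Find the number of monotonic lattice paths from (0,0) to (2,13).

Each path has 2 right steps and 13 up steps in some order (15 steps total).
Choose which 13 of the 15 steps are up: C(15,13).

Final answer: C(15,13) = 105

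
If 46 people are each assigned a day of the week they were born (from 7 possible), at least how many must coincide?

There are 7 possible values for day of the week they were born. With 46 people and 7 categories, by pigeonhole: ceiling(46/7).

Final answer: 7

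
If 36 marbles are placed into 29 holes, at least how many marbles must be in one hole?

By the pigeonhole principle: ceiling(36/29).

Final answer: 2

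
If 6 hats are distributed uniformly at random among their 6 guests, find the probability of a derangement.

Use the recurrence D(n) = (n-1)(D(n-1) + D(n-2)) with D(0)=1, D(1)=0.
Building up: D(2)=1, D(3)=2, D(4)=9, D(5)=44, D(6)=265.
Total arrangements: 6! = 720.
Probability = D(6)/6! = 53/144.

Final answer: D(6)/6! = 265/720 = 0.368056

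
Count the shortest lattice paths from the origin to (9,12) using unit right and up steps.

Each path has 9 right steps and 12 up steps in some order (21 steps total).
Choose which 12 of the 21 steps are up: C(21,12).

Final answer: C(21,12) = 293930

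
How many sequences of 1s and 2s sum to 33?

Let f(n) count the ways. The last step is size 1 or 2, so f(n) = f(n-1) + f(n-2) with f(1)=1, f(2)=2.
Computing successive values: f(1)=1, f(2)=2, f(3)=3, f(4)=5, f(5)=8, f(6)=13, f(7)=21, f(8)=34, f(9)=55, f(10)=89, f(11)=144, f(12)=233, f(13)=377, f(14)=610, f(15)=987, f(16)=1597, f(17)=2584, f(18)=4181, f(19)=6765, f(20)=10946, f(21)=17711, f(22)=28657, f(23)=46368, f(24)=75025, f(25)=121393, f(26)=196418, f(27)=317811, f(28)=514229, f(29)=832040, f(30)=1346269, f(31)=2178309, f(32)=3524578, f(33)=5702887.

Final answer: 5702887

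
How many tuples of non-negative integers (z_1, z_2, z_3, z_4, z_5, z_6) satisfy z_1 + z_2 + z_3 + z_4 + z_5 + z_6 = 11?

Stars and bars with 11 stars and 5 bars:
C(11+6-1, 6-1) = C(16,5).

Final answer: C(16,5) = 4368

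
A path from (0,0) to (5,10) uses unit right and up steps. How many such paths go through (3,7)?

Paths (0,0)->(3,7): C(10,7) = 120.
Paths (3,7)->(5,10): C(5,3) = 10.
By multiplication principle: 120 x 10.

Final answer: 1200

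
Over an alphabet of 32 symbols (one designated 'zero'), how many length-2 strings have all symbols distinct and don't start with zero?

The leading digit has 31 choices (anything but zero); the next has 31 (anything but the first), then 30, and so on, one fewer each time.
Total: 31 x 31.

Final answer: 961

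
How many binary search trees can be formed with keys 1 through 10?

This is counted by the nth Catalan number C_n. Here n = 10.
C_n = C(2n,n)/(n+1), so C_{10} = C(20,10)/11 = 184756/11.

Final answer: C_{10} = 16796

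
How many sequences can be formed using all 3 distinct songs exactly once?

The number of ways to arrange 3 distinct objects is 3!.

Final answer: 3! = 6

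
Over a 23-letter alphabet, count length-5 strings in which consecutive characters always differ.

First character: 23 choices. Each subsequent: 22 choices (must differ from the previous one).
Total: 23 x 22^4.

Final answer: 23 x 22^{4} = 5387888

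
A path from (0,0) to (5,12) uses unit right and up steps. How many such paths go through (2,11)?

Paths (0,0)->(2,11): C(13,11) = 78.
Paths (2,11)->(5,12): C(4,1) = 4.
By multiplication principle: 78 x 4.

Final answer: 312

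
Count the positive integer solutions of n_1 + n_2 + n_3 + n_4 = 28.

Substitute n'_i = n_i - 1 (so n'_i >= 0). Then sum n'_i = 28 - 4 = 24.
Stars and bars: C(24+4-1, 4-1) = C(27,3).

Final answer: C(27,3) = 2925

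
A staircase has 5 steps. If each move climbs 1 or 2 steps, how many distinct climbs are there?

Condition on the final move: it is a 1-step (f(n-1) ways to get there) or a 2-step (f(n-2) ways), so f(n) = f(n-1) + f(n-2), with f(1)=1, f(2)=2.
Computing successive values: f(1)=1, f(2)=2, f(3)=3, f(4)=5, f(5)=8.

Final answer: 8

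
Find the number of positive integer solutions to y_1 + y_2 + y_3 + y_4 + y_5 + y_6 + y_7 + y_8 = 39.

Substitute y'_i = y_i - 1 (so y'_i >= 0). Then sum y'_i = 39 - 8 = 31.
Stars and bars: C(31+8-1, 8-1) = C(38,7).

Final answer: C(38,7) = 12620256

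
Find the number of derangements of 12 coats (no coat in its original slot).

Use the recurrence D(n) = (n-1)(D(n-1) + D(n-2)) with D(0)=1, D(1)=0.
D(2) = 1 x (0 + 1) = 1
D(3) = 2 x (1 + 0) = 2
D(4) = 3 x (2 + 1) = 9
D(5) = 4 x (9 + 2) = 44
D(6) = 5 x (44 + 9) = 265
D(7) = 6 x (265 + 44) = 1854
D(8) = 7 x (1854 + 265) = 14833
D(9) = 8 x (14833 + 1854) = 133496
D(10) = 9 x (133496 + 14833) = 1334961
D(11) = 10 x (1334961 + 133496) = 14684570
D(12) = 11 x (D(11) + D(10)) = 11 x (14684570 + 1334961)

Final answer: D(12) = 176214841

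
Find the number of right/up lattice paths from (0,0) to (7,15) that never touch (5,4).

Total paths to (7,15): C(22,15) = 170544.
Paths through (5,4): C(9,4) x C(13,11) = 9828.
Avoiding (5,4): 170544 - 9828.

Final answer: 160716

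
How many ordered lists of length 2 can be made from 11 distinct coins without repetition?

P(11,2) = 11!/(11-2)! = 11!/9!.

Final answer: P(11,2) = 110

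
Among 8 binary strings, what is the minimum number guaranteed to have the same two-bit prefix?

There are 4 possible values for two-bit prefix. With 8 binary strings and 4 categories, by pigeonhole: ceiling(8/4).

Final answer: 2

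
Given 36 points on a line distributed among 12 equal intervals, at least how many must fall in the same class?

By pigeonhole with 36 objects and 12 categories: ceiling(36/12).

Final answer: 3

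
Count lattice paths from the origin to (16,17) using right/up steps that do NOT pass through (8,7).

Total paths to (16,17): C(33,17) = 1166803110.
Paths through (8,7): C(15,7) x C(18,10) = 281582730.
Avoiding (8,7): 1166803110 - 281582730.

Final answer: 885220380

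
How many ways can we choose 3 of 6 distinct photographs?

C(6,3) = 6!/(3! x (6-3)!).

Final answer: C(6,3) = 20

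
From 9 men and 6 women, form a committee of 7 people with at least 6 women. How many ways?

Sum over valid woman counts:
C(6,6)C(9,1).

Final answer: 9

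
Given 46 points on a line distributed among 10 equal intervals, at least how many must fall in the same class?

By pigeonhole with 46 objects and 10 categories: ceiling(46/10).

Final answer: 5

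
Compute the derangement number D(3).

Use the recurrence D(n) = (n-1)(D(n-1) + D(n-2)) with D(0)=1, D(1)=0.
D(2) = 1 x (0 + 1) = 1
D(3) = 2 x (D(2) + D(1)) = 2 x (1 + 0)

Final answer: D(3) = 2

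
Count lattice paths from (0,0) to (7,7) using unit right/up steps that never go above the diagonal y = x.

Total monotonic paths to (7,7): C(14,7) = 3432.
By the reflection principle, paths that go above the diagonal number C(14,8) = 3003.
Valid Dyck paths: 3432 - 3003.
(These counts are the Catalan numbers.)

Final answer: C_{7} = 429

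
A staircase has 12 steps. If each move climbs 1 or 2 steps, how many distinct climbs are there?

Condition on the final move: it is a 1-step (f(n-1) ways to get there) or a 2-step (f(n-2) ways), so f(n) = f(n-1) + f(n-2), with f(1)=1, f(2)=2.
Building up term by term: f(1)=1, f(2)=2, f(3)=3, f(4)=5, f(5)=8, f(6)=13, f(7)=21, f(8)=34, f(9)=55, f(10)=89, f(11)=144, f(12)=233.

Final answer: 233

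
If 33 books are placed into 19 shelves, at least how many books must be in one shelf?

By the pigeonhole principle: ceiling(33/19).

Final answer: 2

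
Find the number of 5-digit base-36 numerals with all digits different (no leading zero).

First digit: 35 (nonzero). Second: 35 (not first). Third: 34, etc.
Total: 35 x 35 x 34 x 33 x 32.

Final answer: 43982400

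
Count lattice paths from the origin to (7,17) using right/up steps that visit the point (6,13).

Paths (0,0)->(6,13): C(19,13) = 27132.
Paths (6,13)->(7,17): C(5,4) = 5.
By multiplication principle: 27132 x 5.

Final answer: 135660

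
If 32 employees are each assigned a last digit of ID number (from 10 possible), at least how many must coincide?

There are 10 possible values for last digit of ID number. With 32 employees and 10 categories, by pigeonhole: ceiling(32/10).

Final answer: 4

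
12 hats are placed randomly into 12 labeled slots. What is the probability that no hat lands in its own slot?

Use the recurrence D(n) = (n-1)(D(n-1) + D(n-2)) with D(0)=1, D(1)=0.
Building up: D(2)=1, D(3)=2, D(4)=9, D(5)=44, D(6)=265, D(7)=1854, D(8)=14833, D(9)=133496, D(10)=1334961, D(11)=14684570, D(12)=176214841.
Total arrangements: 12! = 479001600.
Probability = D(12)/12! = 16019531/43545600.

Final answer: D(12)/12! = 176214841/479001600 = 0.367879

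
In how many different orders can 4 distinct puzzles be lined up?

The number of ways to arrange 4 distinct objects is 4!.

Final answer: 4! = 24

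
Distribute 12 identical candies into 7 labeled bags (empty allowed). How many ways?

Stars and bars: C(n+k-1, k-1) = C(18,6).

Final answer: C(18,6) = 18564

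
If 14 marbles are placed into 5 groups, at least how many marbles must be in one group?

By the pigeonhole principle: ceiling(14/5).

Final answer: 3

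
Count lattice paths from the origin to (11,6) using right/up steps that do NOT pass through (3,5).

Total paths to (11,6): C(17,6) = 12376.
Paths through (3,5): C(8,5) x C(9,1) = 504.
Avoiding (3,5): 12376 - 504.

Final answer: 11872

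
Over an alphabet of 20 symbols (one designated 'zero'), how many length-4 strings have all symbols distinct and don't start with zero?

The leading digit has 19 choices (anything but zero); the next has 19 (anything but the first), then 18, and so on, one fewer each time.
Total: 19 x 19 x 18 x 17.

Final answer: 110466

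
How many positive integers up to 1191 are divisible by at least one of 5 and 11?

Multiples of 5: 238. Multiples of 11: 108. Of both (lcm=55): 21.
By inclusion-exclusion: 238 + 108 - 21.

Final answer: 325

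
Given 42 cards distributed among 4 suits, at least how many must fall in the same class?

By pigeonhole with 42 objects and 4 categories: ceiling(42/4).

Final answer: 11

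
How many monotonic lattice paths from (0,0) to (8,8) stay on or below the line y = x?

Total monotonic paths to (8,8): C(16,8) = 12870.
A path is bad iff it touches y = x + 1; reflecting its initial segment maps bad paths bijectively onto all paths to (7,9), of which there are C(16,9) = 11440.
Valid Dyck paths: 12870 - 11440.
(Check: C(16,8) - C(16,9) = C(16,8)/9, the Catalan number C_{8}.)

Final answer: C_{8} = 1430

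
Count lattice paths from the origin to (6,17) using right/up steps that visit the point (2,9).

Paths (0,0)->(2,9): C(11,9) = 55.
Paths (2,9)->(6,17): C(12,8) = 495.
By multiplication principle: 55 x 495.

Final answer: 27225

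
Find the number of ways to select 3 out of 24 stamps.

C(24,3) = 24!/(3! x (24-3)!).

Final answer: C(24,3) = 2024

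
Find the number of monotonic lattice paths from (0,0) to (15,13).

Each path has 15 right steps and 13 up steps in some order (28 steps total).
Choose which 13 of the 28 steps are up: C(28,13).

Final answer: C(28,13) = 37442160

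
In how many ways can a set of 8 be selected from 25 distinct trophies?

C(25,8) = 25!/(8! x (25-8)!).

Final answer: C(25,8) = 1081575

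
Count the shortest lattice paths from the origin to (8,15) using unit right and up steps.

Each path has 8 right steps and 15 up steps in some order (23 steps total).
Choose which 15 of the 23 steps are up: C(23,15).

Final answer: C(23,15) = 490314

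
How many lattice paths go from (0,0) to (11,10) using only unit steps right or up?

Each path has 11 right steps and 10 up steps in some order (21 steps total).
Choose which 10 of the 21 steps are up: C(21,10).

Final answer: C(21,10) = 352716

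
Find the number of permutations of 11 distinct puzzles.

The number of ways to arrange 11 distinct objects is 11!.

Final answer: 11! = 39916800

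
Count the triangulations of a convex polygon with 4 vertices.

This is counted by the nth Catalan number C_n. Here n = 4 - 2 = 2.
C_n = C(2n,n)/(n+1), so C_{2} = C(4,2)/3 = 6/3.

Final answer: C_{2} = 2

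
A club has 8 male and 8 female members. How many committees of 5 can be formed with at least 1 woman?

Sum over valid woman counts:
C(8,1)C(8,4) = 560
C(8,2)C(8,3) = 1568
C(8,3)C(8,2) = 1568
C(8,4)C(8,1) = 560
C(8,5)C(8,0) = 56
Total: 560 + 1568 + 1568 + 560 + 56.

Final answer: 4312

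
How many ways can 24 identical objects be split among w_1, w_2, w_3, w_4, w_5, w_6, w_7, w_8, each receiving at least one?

Substitute w'_i = w_i - 1 (so w'_i >= 0). Then sum w'_i = 24 - 8 = 16.
Stars and bars: C(16+8-1, 8-1) = C(23,7).

Final answer: C(23,7) = 245157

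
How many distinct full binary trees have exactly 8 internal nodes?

This is a standard Catalan-number count: the answer is C_n. Here n = 8.
Using C_0 = 1 and C_(k+1) = C_k x 2(2k+1)/(k+2), build up term by term: C_1=1, C_2=2, C_3=5, C_4=14, C_5=42, C_6=132, C_7=429, C_8=1430.

Final answer: C_{8} = 1430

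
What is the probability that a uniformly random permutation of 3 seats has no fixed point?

D(n) = (n-1)(D(n-1) + D(n-2)), D(0)=1, D(1)=0.
Building up: D(2)=1, D(3)=2.
Total arrangements: 3! = 6.
Probability = D(3)/3! = 1/3.

Final answer: D(3)/3! = 2/6 = 0.333333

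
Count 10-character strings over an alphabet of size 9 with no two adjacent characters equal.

First character: 9 choices. Each subsequent: 8 choices (must differ from the previous one).
Total: 9 x 8^9.

Final answer: 9 x 8^{9} = 1207959552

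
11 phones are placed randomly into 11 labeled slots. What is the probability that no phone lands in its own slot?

Use the recurrence D(n) = (n-1)(D(n-1) + D(n-2)) with D(0)=1, D(1)=0.
Building up: D(2)=1, D(3)=2, D(4)=9, D(5)=44, D(6)=265, D(7)=1854, D(8)=14833, D(9)=133496, D(10)=1334961, D(11)=14684570.
Total arrangements: 11! = 39916800.
Probability = D(11)/11! = 1468457/3991680.

Final answer: D(11)/11! = 14684570/39916800 = 0.367879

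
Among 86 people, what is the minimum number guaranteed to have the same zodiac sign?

There are 12 possible values for zodiac sign. With 86 people and 12 categories, by pigeonhole: ceiling(86/12).

Final answer: 8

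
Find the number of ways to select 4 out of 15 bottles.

C(15,4) = 15!/(4! x (15-4)!).

Final answer: C(15,4) = 1365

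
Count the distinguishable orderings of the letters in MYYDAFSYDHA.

Letters (A:2, D:2, F:1, H:1, M:1, S:1, Y:3). Total letters: 11.
Permutations = 11!/(3! x 2! x 2!).

Final answer: 1663200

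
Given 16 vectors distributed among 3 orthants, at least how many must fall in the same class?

By pigeonhole with 16 objects and 3 categories: ceiling(16/3).

Final answer: 6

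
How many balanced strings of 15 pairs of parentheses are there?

This is a standard Catalan-number count: the answer is C_n. Here n = 15 (pairs).
C_n = C(2n,n)/(n+1), so C_{15} = C(30,15)/16 = 155117520/16.

Final answer: C_{15} = 9694845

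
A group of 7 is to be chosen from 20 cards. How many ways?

C(20,7) = 20!/(7! x 13!).

Final answer: \binom{20}{7} = 77520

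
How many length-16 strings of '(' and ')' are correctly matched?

This is a standard Catalan-number count: the answer is C_n. Here n = 8 (pairs).
C_n = C(2n,n)/(n+1), so C_{8} = C(16,8)/9 = 12870/9.

Final answer: C_{8} = 1430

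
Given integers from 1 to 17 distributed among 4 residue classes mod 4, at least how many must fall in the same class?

By pigeonhole with 17 objects and 4 categories: ceiling(17/4).

Final answer: 5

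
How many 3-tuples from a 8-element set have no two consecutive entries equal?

First character: 8 choices. Each subsequent: 7 choices (must differ from the previous one).
Total: 8 x 7^2.

Final answer: 8 x 7^{2} = 392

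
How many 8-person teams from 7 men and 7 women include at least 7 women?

Sum over valid woman counts:
C(7,7)C(7,1).

Final answer: 7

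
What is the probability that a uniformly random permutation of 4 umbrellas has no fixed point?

D(n) = (n-1)(D(n-1) + D(n-2)), D(0)=1, D(1)=0.
Building up: D(2)=1, D(3)=2, D(4)=9.
Total arrangements: 4! = 24.
Probability = D(4)/4! = 3/8.

Final answer: D(4)/4! = 9/24 = 0.375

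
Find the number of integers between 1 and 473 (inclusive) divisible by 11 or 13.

Multiples of 11: 43. Multiples of 13: 36. Of both (lcm=143): 3.
By inclusion-exclusion: 43 + 36 - 3.

Final answer: 76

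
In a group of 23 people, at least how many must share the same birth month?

There are 12 possible values for birth month. With 23 people and 12 categories, by pigeonhole: ceiling(23/12).

Final answer: 2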